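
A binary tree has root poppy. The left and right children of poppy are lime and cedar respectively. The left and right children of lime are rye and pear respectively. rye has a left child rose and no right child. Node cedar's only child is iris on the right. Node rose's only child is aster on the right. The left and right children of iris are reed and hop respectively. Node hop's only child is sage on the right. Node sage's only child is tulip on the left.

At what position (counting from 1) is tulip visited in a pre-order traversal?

12

Pre-order visits the node, then its left subtree, then its right subtree.
Visit poppy.
At poppy: go left to lime.
  Visit lime.
  At lime: go left to rye.
    Visit rye.
    At rye: go left to rose.
      Visit rose.
      At rose: no left child.
      At rose: go right to aster.
        aster is a leaf — visit aster.
    At rye: no right child.
  At lime: go right to pear.
    pear is a leaf — visit pear.
At poppy: go right to cedar.
  Visit cedar.
  At cedar: no left child.
  At cedar: go right to iris.
    Visit iris.
    At iris: go left to reed.
      reed is a leaf — visit reed.
    At iris: go right to hop.
      Visit hop.
      At hop: no left child.
      At hop: go right to sage.
        Visit sage.
        At sage: go left to tulip.
          tulip is a leaf — visit tulip.
        At sage: no right child.
Full pre-order sequence: poppy, lime, rye, rose, aster, pear, cedar, iris, reed, hop, sage, tulip.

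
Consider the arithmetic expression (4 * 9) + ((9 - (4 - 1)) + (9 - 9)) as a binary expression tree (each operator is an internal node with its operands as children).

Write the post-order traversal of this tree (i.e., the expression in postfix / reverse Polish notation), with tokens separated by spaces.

4 9 * 9 4 1 - - 9 9 - + +

Post-order on an expression tree gives postfix notation: for each operator, emit left operand, right operand, then the operator.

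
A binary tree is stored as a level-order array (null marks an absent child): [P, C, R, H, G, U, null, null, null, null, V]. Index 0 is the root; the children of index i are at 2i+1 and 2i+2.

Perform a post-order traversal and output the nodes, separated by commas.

Post-order visits the left subtree, then the right subtree, then the node.
At P: go left to C.
  At C: go left to H.
    H is a leaf — visit H.
  At C: go right to G.
    At G: no left child.
    At G: go right to V.
      V is a leaf — visit V.
    Visit G.
  Visit C.
At P: go right to R.
  At R: go left to U.
    U is a leaf — visit U.
  At R: no right child.
  Visit R.
Visit P.

H, V, G, C, U, R, P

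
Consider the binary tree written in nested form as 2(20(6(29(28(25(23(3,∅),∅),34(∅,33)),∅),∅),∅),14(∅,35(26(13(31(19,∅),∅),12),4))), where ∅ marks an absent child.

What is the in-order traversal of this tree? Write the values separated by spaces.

In-order visits the left subtree, then the node, then the right subtree.
At 2: go left to 20.
  At 20: go left to 6.
    At 6: go left to 29.
      At 29: go left to 28.
        At 28: go left to 25.
          At 25: go left to 23.
            At 23: go left to 3.
              3 is a leaf — visit 3.
            Visit 23.
            At 23: no right child.
          Visit 25.
          At 25: no right child.
        Visit 28.
        At 28: go right to 34.
          At 34: no left child.
          Visit 34.
          At 34: go right to 33.
            33 is a leaf — visit 33.
      Visit 29.
      At 29: no right child.
    Visit 6.
    At 6: no right child.
  Visit 20.
  At 20: no right child.
Visit 2.
At 2: go right to 14.
  At 14: no left child.
  Visit 14.
  At 14: go right to 35.
    At 35: go left to 26.
      At 26: go left to 13.
        At 13: go left to 31.
          At 31: go left to 19.
            19 is a leaf — visit 19.
          Visit 31.
          At 31: no right child.
        Visit 13.
        At 13: no right child.
      Visit 26.
      At 26: go right to 12.
        12 is a leaf — visit 12.
    Visit 35.
    At 35: go right to 4.
      4 is a leaf — visit 4.

3 23 25 28 34 33 29 6 20 2 14 19 31 13 26 12 35 4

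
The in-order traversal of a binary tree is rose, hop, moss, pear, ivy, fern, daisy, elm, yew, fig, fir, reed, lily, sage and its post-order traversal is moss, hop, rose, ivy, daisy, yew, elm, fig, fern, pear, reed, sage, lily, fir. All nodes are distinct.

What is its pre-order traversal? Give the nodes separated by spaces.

The last element of post-order is the root; it splits in-order into left and right subtrees.
Root fir: left subtree has 10 nodes {rose, hop, moss, pear, ivy, fern, daisy, elm, yew, fig}, right has 3 {reed, lily, sage}.
  Root pear: left subtree has 3 nodes {rose, hop, moss}, right has 6 {ivy, fern, daisy, elm, yew, fig}.
    Root rose: left subtree has 0 nodes { }, right has 2 {hop, moss}.
      Root hop: left subtree has 0 nodes { }, right has 1 {moss}.
    Root fern: left subtree has 1 node {ivy}, right has 4 {daisy, elm, yew, fig}.
      Root fig: left subtree has 3 nodes {daisy, elm, yew}, right has 0 { }.
        Root elm: left subtree has 1 node {daisy}, right has 1 {yew}.
  Root lily: left subtree has 1 node {reed}, right has 1 {sage}.

fir pear rose hop moss fern ivy fig elm daisy yew lily reed sage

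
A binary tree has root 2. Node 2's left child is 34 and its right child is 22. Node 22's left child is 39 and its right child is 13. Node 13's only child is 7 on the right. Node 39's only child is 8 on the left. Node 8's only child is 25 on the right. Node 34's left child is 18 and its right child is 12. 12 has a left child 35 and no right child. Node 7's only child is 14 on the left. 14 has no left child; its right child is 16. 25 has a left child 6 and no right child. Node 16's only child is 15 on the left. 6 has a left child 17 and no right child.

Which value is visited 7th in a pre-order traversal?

Pre-order visits the node, then its left subtree, then its right subtree.
Visit 2.
At 2: go left to 34.
  Visit 34.
  At 34: go left to 18.
    18 is a leaf — visit 18.
  At 34: go right to 12.
    Visit 12.
    At 12: go left to 35.
      35 is a leaf — visit 35.
    At 12: no right child.
At 2: go right to 22.
  Visit 22.
  At 22: go left to 39.
    Visit 39.
    At 39: go left to 8.
      Visit 8.
      At 8: no left child.
      At 8: go right to 25.
        Visit 25.
        At 25: go left to 6.
          Visit 6.
          At 6: go left to 17.
            17 is a leaf — visit 17.
          At 6: no right child.
        At 25: no right child.
    At 39: no right child.
  At 22: go right to 13.
    Visit 13.
    At 13: no left child.
    At 13: go right to 7.
      Visit 7.
      At 7: go left to 14.
        Visit 14.
        At 14: no left child.
        At 14: go right to 16.
          Visit 16.
          At 16: go left to 15.
            15 is a leaf — visit 15.
          At 16: no right child.
      At 7: no right child.
Full pre-order sequence: 2, 34, 18, 12, 35, 22, 39, 8, 25, 6, 17, 13, 7, 14, 16, 15.

39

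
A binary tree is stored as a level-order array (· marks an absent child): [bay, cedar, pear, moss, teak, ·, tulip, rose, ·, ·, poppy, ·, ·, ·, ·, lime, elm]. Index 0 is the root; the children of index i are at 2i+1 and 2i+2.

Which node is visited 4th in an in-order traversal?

In-order visits the left subtree, then the node, then the right subtree.
At bay: go left to cedar.
  At cedar: go left to moss.
    At moss: go left to rose.
      At rose: go left to lime.
        lime is a leaf — visit lime.
      Visit rose.
      At rose: go right to elm.
        elm is a leaf — visit elm.
    Visit moss.
    At moss: no right child.
  Visit cedar.
  At cedar: go right to teak.
    At teak: no left child.
    Visit teak.
    At teak: go right to poppy.
      poppy is a leaf — visit poppy.
Visit bay.
At bay: go right to pear.
  At pear: no left child.
  Visit pear.
  At pear: go right to tulip.
    tulip is a leaf — visit tulip.
Full in-order sequence: lime, rose, elm, moss, cedar, teak, poppy, bay, pear, tulip.

moss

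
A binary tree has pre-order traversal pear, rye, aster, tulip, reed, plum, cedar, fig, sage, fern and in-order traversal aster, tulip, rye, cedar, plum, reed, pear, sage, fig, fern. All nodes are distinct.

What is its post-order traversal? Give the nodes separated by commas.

The first element of pre-order is the root; it splits in-order into left and right subtrees.
Root pear: left subtree has 6 nodes {aster, tulip, rye, cedar, plum, reed}, right has 3 {sage, fig, fern}.
  Root rye: left subtree has 2 nodes {aster, tulip}, right has 3 {cedar, plum, reed}.
    Root aster: left subtree has 0 nodes { }, right has 1 {tulip}.
    Root reed: left subtree has 2 nodes {cedar, plum}, right has 0 { }.
      Root plum: left subtree has 1 node {cedar}, right has 0 { }.
  Root fig: left subtree has 1 node {sage}, right has 1 {fern}.

tulip, aster, cedar, plum, reed, rye, sage, fern, fig, pear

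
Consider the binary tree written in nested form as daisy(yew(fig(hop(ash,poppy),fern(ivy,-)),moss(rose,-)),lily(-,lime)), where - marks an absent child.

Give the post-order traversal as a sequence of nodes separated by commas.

ash, poppy, hop, ivy, fern, fig, rose, moss, yew, lime, lily, daisy

Post-order visits the left subtree, then the right subtree, then the node.
At daisy: go left to yew.
  At yew: go left to fig.
    At fig: go left to hop.
      At hop: go left to ash.
        ash is a leaf — visit ash.
      At hop: go right to poppy.
        poppy is a leaf — visit poppy.
      Visit hop.
    At fig: go right to fern.
      At fern: go left to ivy.
        ivy is a leaf — visit ivy.
      At fern: no right child.
      Visit fern.
    Visit fig.
  At yew: go right to moss.
    At moss: go left to rose.
      rose is a leaf — visit rose.
    At moss: no right child.
    Visit moss.
  Visit yew.
At daisy: go right to lily.
  At lily: no left child.
  At lily: go right to lime.
    lime is a leaf — visit lime.
  Visit lily.
Visit daisy.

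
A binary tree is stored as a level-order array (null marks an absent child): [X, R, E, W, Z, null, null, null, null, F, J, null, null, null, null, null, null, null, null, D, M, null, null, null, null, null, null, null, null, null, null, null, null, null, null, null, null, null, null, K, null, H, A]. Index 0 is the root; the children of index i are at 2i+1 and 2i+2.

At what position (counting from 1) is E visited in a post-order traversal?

Post-order visits the left subtree, then the right subtree, then the node.
At X: go left to R.
  At R: go left to W.
    W is a leaf — visit W.
  At R: go right to Z.
    At Z: go left to F.
      At F: go left to D.
        At D: go left to K.
          K is a leaf — visit K.
        At D: no right child.
        Visit D.
      At F: go right to M.
        At M: go left to H.
          H is a leaf — visit H.
        At M: go right to A.
          A is a leaf — visit A.
        Visit M.
      Visit F.
    At Z: go right to J.
      J is a leaf — visit J.
    Visit Z.
  Visit R.
At X: go right to E.
  E is a leaf — visit E.
Visit X.
Full post-order sequence: W, K, D, H, A, M, F, J, Z, R, E, X.

11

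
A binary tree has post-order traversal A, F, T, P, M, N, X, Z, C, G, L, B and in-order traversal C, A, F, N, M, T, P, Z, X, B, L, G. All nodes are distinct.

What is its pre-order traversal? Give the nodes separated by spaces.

The last element of post-order is the root; it splits in-order into left and right subtrees.
Root B: left subtree has 9 nodes {C, A, F, N, M, T, P, Z, X}, right has 2 {L, G}.
  Root C: left subtree has 0 nodes { }, right has 8 {A, F, N, M, T, P, Z, X}.
    Root Z: left subtree has 6 nodes {A, F, N, M, T, P}, right has 1 {X}.
      Root N: left subtree has 2 nodes {A, F}, right has 3 {M, T, P}.
        Root F: left subtree has 1 node {A}, right has 0 { }.
        Root M: left subtree has 0 nodes { }, right has 2 {T, P}.
          Root P: left subtree has 1 node {T}, right has 0 { }.
  Root L: left subtree has 0 nodes { }, right has 1 {G}.

B C Z N F A M P T X L G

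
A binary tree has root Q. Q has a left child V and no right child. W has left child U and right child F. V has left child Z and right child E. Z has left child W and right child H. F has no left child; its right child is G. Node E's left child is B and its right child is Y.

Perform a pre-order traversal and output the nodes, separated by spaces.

Pre-order visits the node, then its left subtree, then its right subtree.
Visit Q.
At Q: go left to V.
  Visit V.
  At V: go left to Z.
    Visit Z.
    At Z: go left to W.
      Visit W.
      At W: go left to U.
        U is a leaf — visit U.
      At W: go right to F.
        Visit F.
        At F: no left child.
        At F: go right to G.
          G is a leaf — visit G.
    At Z: go right to H.
      H is a leaf — visit H.
  At V: go right to E.
    Visit E.
    At E: go left to B.
      B is a leaf — visit B.
    At E: go right to Y.
      Y is a leaf — visit Y.
At Q: no right child.

Q V Z W U F G H E B Y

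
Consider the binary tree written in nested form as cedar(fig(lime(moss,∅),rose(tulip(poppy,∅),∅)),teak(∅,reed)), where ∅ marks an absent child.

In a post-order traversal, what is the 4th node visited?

tulip

Post-order visits the left subtree, then the right subtree, then the node.
At cedar: go left to fig.
  At fig: go left to lime.
    At lime: go left to moss.
      moss is a leaf — visit moss.
    At lime: no right child.
    Visit lime.
  At fig: go right to rose.
    At rose: go left to tulip.
      At tulip: go left to poppy.
        poppy is a leaf — visit poppy.
      At tulip: no right child.
      Visit tulip.
    At rose: no right child.
    Visit rose.
  Visit fig.
At cedar: go right to teak.
  At teak: no left child.
  At teak: go right to reed.
    reed is a leaf — visit reed.
  Visit teak.
Visit cedar.
Full post-order sequence: moss, lime, poppy, tulip, rose, fig, reed, teak, cedar.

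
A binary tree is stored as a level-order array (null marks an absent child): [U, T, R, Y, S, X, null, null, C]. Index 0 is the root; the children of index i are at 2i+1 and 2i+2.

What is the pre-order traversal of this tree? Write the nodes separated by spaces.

U T Y C S R X

Pre-order visits the node, then its left subtree, then its right subtree.
Visit U.
At U: go left to T.
  Visit T.
  At T: go left to Y.
    Visit Y.
    At Y: no left child.
    At Y: go right to C.
      C is a leaf — visit C.
  At T: go right to S.
    S is a leaf — visit S.
At U: go right to R.
  Visit R.
  At R: go left to X.
    X is a leaf — visit X.
  At R: no right child.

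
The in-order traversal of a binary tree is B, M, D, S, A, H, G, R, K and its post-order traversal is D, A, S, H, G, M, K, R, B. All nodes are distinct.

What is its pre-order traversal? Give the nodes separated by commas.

B, R, M, G, H, S, D, A, K

The last element of post-order is the root; it splits in-order into left and right subtrees.
Root B: left subtree has 0 nodes { }, right has 8 {M, D, S, A, H, G, R, K}.
  Root R: left subtree has 6 nodes {M, D, S, A, H, G}, right has 1 {K}.
    Root M: left subtree has 0 nodes { }, right has 5 {D, S, A, H, G}.
      Root G: left subtree has 4 nodes {D, S, A, H}, right has 0 { }.
        Root H: left subtree has 3 nodes {D, S, A}, right has 0 { }.
          Root S: left subtree has 1 node {D}, right has 1 {A}.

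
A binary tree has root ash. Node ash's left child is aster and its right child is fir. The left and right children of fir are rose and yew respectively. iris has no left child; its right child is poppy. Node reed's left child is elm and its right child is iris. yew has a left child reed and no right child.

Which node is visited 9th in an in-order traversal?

In-order visits the left subtree, then the node, then the right subtree.
At ash: go left to aster.
  aster is a leaf — visit aster.
Visit ash.
At ash: go right to fir.
  At fir: go left to rose.
    rose is a leaf — visit rose.
  Visit fir.
  At fir: go right to yew.
    At yew: go left to reed.
      At reed: go left to elm.
        elm is a leaf — visit elm.
      Visit reed.
      At reed: go right to iris.
        At iris: no left child.
        Visit iris.
        At iris: go right to poppy.
          poppy is a leaf — visit poppy.
    Visit yew.
    At yew: no right child.
Full in-order sequence: aster, ash, rose, fir, elm, reed, iris, poppy, yew.

yew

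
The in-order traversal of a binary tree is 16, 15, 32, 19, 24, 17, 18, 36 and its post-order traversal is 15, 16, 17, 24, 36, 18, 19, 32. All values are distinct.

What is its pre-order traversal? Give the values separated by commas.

32, 16, 15, 19, 18, 24, 17, 36

The last element of post-order is the root; it splits in-order into left and right subtrees.
Root 32: left subtree has 2 nodes {16, 15}, right has 5 {19, 24, 17, 18, 36}.
  Root 16: left subtree has 0 nodes { }, right has 1 {15}.
  Root 19: left subtree has 0 nodes { }, right has 4 {24, 17, 18, 36}.
    Root 18: left subtree has 2 nodes {24, 17}, right has 1 {36}.
      Root 24: left subtree has 0 nodes { }, right has 1 {17}.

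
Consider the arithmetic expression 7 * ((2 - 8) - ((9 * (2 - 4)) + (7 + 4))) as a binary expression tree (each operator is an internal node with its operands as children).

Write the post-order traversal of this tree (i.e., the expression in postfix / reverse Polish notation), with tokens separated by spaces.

7 2 8 - 9 2 4 - * 7 4 + + - *

Post-order on an expression tree gives postfix notation: for each operator, emit left operand, right operand, then the operator.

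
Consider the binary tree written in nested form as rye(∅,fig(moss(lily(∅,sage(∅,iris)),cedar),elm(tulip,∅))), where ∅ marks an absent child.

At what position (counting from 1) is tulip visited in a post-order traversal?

Post-order visits the left subtree, then the right subtree, then the node.
At rye: no left child.
At rye: go right to fig.
  At fig: go left to moss.
    At moss: go left to lily.
      At lily: no left child.
      At lily: go right to sage.
        At sage: no left child.
        At sage: go right to iris.
          iris is a leaf — visit iris.
        Visit sage.
      Visit lily.
    At moss: go right to cedar.
      cedar is a leaf — visit cedar.
    Visit moss.
  At fig: go right to elm.
    At elm: go left to tulip.
      tulip is a leaf — visit tulip.
    At elm: no right child.
    Visit elm.
  Visit fig.
Visit rye.
Full post-order sequence: iris, sage, lily, cedar, moss, tulip, elm, fig, rye.

6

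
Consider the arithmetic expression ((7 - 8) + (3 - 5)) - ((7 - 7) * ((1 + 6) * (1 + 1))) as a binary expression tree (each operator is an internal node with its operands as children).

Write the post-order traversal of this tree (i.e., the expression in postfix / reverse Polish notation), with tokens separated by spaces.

Post-order on an expression tree gives postfix notation: for each operator, emit left operand, right operand, then the operator.

7 8 - 3 5 - + 7 7 - 1 6 + 1 1 + * * -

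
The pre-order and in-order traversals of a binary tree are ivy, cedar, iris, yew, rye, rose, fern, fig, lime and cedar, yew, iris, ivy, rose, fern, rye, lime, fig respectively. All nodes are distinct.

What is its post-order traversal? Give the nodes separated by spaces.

The first element of pre-order is the root; it splits in-order into left and right subtrees.
Root ivy: left subtree has 3 nodes {cedar, yew, iris}, right has 5 {rose, fern, rye, lime, fig}.
  Root cedar: left subtree has 0 nodes { }, right has 2 {yew, iris}.
    Root iris: left subtree has 1 node {yew}, right has 0 { }.
  Root rye: left subtree has 2 nodes {rose, fern}, right has 2 {lime, fig}.
    Root rose: left subtree has 0 nodes { }, right has 1 {fern}.
    Root fig: left subtree has 1 node {lime}, right has 0 { }.

yew iris cedar fern rose lime fig rye ivy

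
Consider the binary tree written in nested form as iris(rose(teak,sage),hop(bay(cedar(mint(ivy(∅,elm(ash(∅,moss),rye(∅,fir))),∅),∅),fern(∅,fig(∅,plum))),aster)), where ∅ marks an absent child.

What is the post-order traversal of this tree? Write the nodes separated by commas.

Post-order visits the left subtree, then the right subtree, then the node.
At iris: go left to rose.
  At rose: go left to teak.
    teak is a leaf — visit teak.
  At rose: go right to sage.
    sage is a leaf — visit sage.
  Visit rose.
At iris: go right to hop.
  At hop: go left to bay.
    At bay: go left to cedar.
      At cedar: go left to mint.
        At mint: go left to ivy.
          At ivy: no left child.
          At ivy: go right to elm.
            At elm: go left to ash.
              At ash: no left child.
              At ash: go right to moss.
                moss is a leaf — visit moss.
              Visit ash.
            At elm: go right to rye.
              At rye: no left child.
              At rye: go right to fir.
                fir is a leaf — visit fir.
              Visit rye.
            Visit elm.
          Visit ivy.
        At mint: no right child.
        Visit mint.
      At cedar: no right child.
      Visit cedar.
    At bay: go right to fern.
      At fern: no left child.
      At fern: go right to fig.
        At fig: no left child.
        At fig: go right to plum.
          plum is a leaf — visit plum.
        Visit fig.
      Visit fern.
    Visit bay.
  At hop: go right to aster.
    aster is a leaf — visit aster.
  Visit hop.
Visit iris.

teak, sage, rose, moss, ash, fir, rye, elm, ivy, mint, cedar, plum, fig, fern, bay, aster, hop, iris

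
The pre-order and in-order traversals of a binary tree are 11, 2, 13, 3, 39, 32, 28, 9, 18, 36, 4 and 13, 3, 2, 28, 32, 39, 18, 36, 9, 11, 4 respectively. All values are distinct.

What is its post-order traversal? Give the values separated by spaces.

The first element of pre-order is the root; it splits in-order into left and right subtrees.
Root 11: left subtree has 9 nodes {13, 3, 2, 28, 32, 39, 18, 36, 9}, right has 1 {4}.
  Root 2: left subtree has 2 nodes {13, 3}, right has 6 {28, 32, 39, 18, 36, 9}.
    Root 13: left subtree has 0 nodes { }, right has 1 {3}.
    Root 39: left subtree has 2 nodes {28, 32}, right has 3 {18, 36, 9}.
      Root 32: left subtree has 1 node {28}, right has 0 { }.
      Root 9: left subtree has 2 nodes {18, 36}, right has 0 { }.
        Root 18: left subtree has 0 nodes { }, right has 1 {36}.

3 13 28 32 36 18 9 39 2 4 11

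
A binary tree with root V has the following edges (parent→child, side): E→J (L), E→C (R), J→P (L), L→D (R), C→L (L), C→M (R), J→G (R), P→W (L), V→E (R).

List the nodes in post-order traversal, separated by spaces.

W P G J D L M C E V

Post-order visits the left subtree, then the right subtree, then the node.
At V: no left child.
At V: go right to E.
  At E: go left to J.
    At J: go left to P.
      At P: go left to W.
        W is a leaf — visit W.
      At P: no right child.
      Visit P.
    At J: go right to G.
      G is a leaf — visit G.
    Visit J.
  At E: go right to C.
    At C: go left to L.
      At L: no left child.
      At L: go right to D.
        D is a leaf — visit D.
      Visit L.
    At C: go right to M.
      M is a leaf — visit M.
    Visit C.
  Visit E.
Visit V.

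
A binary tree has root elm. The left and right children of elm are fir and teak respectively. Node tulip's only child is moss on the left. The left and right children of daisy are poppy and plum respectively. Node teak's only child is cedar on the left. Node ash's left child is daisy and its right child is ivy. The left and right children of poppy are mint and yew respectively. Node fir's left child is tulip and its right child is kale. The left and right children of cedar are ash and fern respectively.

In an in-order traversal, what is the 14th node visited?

In-order visits the left subtree, then the node, then the right subtree.
At elm: go left to fir.
  At fir: go left to tulip.
    At tulip: go left to moss.
      moss is a leaf — visit moss.
    Visit tulip.
    At tulip: no right child.
  Visit fir.
  At fir: go right to kale.
    kale is a leaf — visit kale.
Visit elm.
At elm: go right to teak.
  At teak: go left to cedar.
    At cedar: go left to ash.
      At ash: go left to daisy.
        At daisy: go left to poppy.
          At poppy: go left to mint.
            mint is a leaf — visit mint.
          Visit poppy.
          At poppy: go right to yew.
            yew is a leaf — visit yew.
        Visit daisy.
        At daisy: go right to plum.
          plum is a leaf — visit plum.
      Visit ash.
      At ash: go right to ivy.
        ivy is a leaf — visit ivy.
    Visit cedar.
    At cedar: go right to fern.
      fern is a leaf — visit fern.
  Visit teak.
  At teak: no right child.
Full in-order sequence: moss, tulip, fir, kale, elm, mint, poppy, yew, daisy, plum, ash, ivy, cedar, fern, teak.

fern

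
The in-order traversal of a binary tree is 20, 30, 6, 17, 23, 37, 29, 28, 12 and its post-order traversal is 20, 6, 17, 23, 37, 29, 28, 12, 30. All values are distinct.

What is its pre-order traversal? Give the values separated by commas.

30, 20, 12, 28, 29, 37, 23, 17, 6

The last element of post-order is the root; it splits in-order into left and right subtrees.
Root 30: left subtree has 1 node {20}, right has 7 {6, 17, 23, 37, 29, 28, 12}.
  Root 12: left subtree has 6 nodes {6, 17, 23, 37, 29, 28}, right has 0 { }.
    Root 28: left subtree has 5 nodes {6, 17, 23, 37, 29}, right has 0 { }.
      Root 29: left subtree has 4 nodes {6, 17, 23, 37}, right has 0 { }.
        Root 37: left subtree has 3 nodes {6, 17, 23}, right has 0 { }.
          Root 23: left subtree has 2 nodes {6, 17}, right has 0 { }.
            Root 17: left subtree has 1 node {6}, right has 0 { }.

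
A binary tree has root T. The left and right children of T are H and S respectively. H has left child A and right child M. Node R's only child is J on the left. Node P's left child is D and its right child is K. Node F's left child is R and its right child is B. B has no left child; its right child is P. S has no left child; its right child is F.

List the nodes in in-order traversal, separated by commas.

A, H, M, T, S, J, R, F, B, D, P, K

In-order visits the left subtree, then the node, then the right subtree.
At T: go left to H.
  At H: go left to A.
    A is a leaf — visit A.
  Visit H.
  At H: go right to M.
    M is a leaf — visit M.
Visit T.
At T: go right to S.
  At S: no left child.
  Visit S.
  At S: go right to F.
    At F: go left to R.
      At R: go left to J.
        J is a leaf — visit J.
      Visit R.
      At R: no right child.
    Visit F.
    At F: go right to B.
      At B: no left child.
      Visit B.
      At B: go right to P.
        At P: go left to D.
          D is a leaf — visit D.
        Visit P.
        At P: go right to K.
          K is a leaf — visit K.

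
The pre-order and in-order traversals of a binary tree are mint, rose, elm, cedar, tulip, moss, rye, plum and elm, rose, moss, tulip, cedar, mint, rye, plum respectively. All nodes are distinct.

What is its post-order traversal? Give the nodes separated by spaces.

elm moss tulip cedar rose plum rye mint

The first element of pre-order is the root; it splits in-order into left and right subtrees.
Root mint: left subtree has 5 nodes {elm, rose, moss, tulip, cedar}, right has 2 {rye, plum}.
  Root rose: left subtree has 1 node {elm}, right has 3 {moss, tulip, cedar}.
    Root cedar: left subtree has 2 nodes {moss, tulip}, right has 0 { }.
      Root tulip: left subtree has 1 node {moss}, right has 0 { }.
  Root rye: left subtree has 0 nodes { }, right has 1 {plum}.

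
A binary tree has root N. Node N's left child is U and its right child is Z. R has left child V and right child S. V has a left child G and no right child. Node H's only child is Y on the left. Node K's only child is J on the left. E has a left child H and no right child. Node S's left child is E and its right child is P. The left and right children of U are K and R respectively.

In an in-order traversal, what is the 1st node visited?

In-order visits the left subtree, then the node, then the right subtree.
At N: go left to U.
  At U: go left to K.
    At K: go left to J.
      J is a leaf — visit J.
    Visit K.
    At K: no right child.
  Visit U.
  At U: go right to R.
    At R: go left to V.
      At V: go left to G.
        G is a leaf — visit G.
      Visit V.
      At V: no right child.
    Visit R.
    At R: go right to S.
      At S: go left to E.
        At E: go left to H.
          At H: go left to Y.
            Y is a leaf — visit Y.
          Visit H.
          At H: no right child.
        Visit E.
        At E: no right child.
      Visit S.
      At S: go right to P.
        P is a leaf — visit P.
Visit N.
At N: go right to Z.
  Z is a leaf — visit Z.
Full in-order sequence: J, K, U, G, V, R, Y, H, E, S, P, N, Z.

J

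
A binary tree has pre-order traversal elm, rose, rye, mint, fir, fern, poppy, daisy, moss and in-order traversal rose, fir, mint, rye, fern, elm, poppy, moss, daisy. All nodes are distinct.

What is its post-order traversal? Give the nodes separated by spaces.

fir mint fern rye rose moss daisy poppy elm

The first element of pre-order is the root; it splits in-order into left and right subtrees.
Root elm: left subtree has 5 nodes {rose, fir, mint, rye, fern}, right has 3 {poppy, moss, daisy}.
  Root rose: left subtree has 0 nodes { }, right has 4 {fir, mint, rye, fern}.
    Root rye: left subtree has 2 nodes {fir, mint}, right has 1 {fern}.
      Root mint: left subtree has 1 node {fir}, right has 0 { }.
  Root poppy: left subtree has 0 nodes { }, right has 2 {moss, daisy}.
    Root daisy: left subtree has 1 node {moss}, right has 0 { }.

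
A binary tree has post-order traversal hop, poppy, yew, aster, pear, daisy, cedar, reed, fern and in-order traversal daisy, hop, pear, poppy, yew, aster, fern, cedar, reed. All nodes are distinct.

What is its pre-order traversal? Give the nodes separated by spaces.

fern daisy pear hop aster yew poppy reed cedar

The last element of post-order is the root; it splits in-order into left and right subtrees.
Root fern: left subtree has 6 nodes {daisy, hop, pear, poppy, yew, aster}, right has 2 {cedar, reed}.
  Root daisy: left subtree has 0 nodes { }, right has 5 {hop, pear, poppy, yew, aster}.
    Root pear: left subtree has 1 node {hop}, right has 3 {poppy, yew, aster}.
      Root aster: left subtree has 2 nodes {poppy, yew}, right has 0 { }.
        Root yew: left subtree has 1 node {poppy}, right has 0 { }.
  Root reed: left subtree has 1 node {cedar}, right has 0 { }.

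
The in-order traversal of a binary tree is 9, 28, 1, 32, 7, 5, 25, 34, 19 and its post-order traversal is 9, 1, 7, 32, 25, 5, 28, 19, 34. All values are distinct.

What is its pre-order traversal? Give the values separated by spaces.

34 28 9 5 32 1 7 25 19

The last element of post-order is the root; it splits in-order into left and right subtrees.
Root 34: left subtree has 7 nodes {9, 28, 1, 32, 7, 5, 25}, right has 1 {19}.
  Root 28: left subtree has 1 node {9}, right has 5 {1, 32, 7, 5, 25}.
    Root 5: left subtree has 3 nodes {1, 32, 7}, right has 1 {25}.
      Root 32: left subtree has 1 node {1}, right has 1 {7}.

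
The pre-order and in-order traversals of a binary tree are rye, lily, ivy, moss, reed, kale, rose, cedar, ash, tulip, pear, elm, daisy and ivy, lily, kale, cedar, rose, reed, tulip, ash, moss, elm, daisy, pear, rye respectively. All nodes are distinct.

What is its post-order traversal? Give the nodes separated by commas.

ivy, cedar, rose, kale, tulip, ash, reed, daisy, elm, pear, moss, lily, rye

The first element of pre-order is the root; it splits in-order into left and right subtrees.
Root rye: left subtree has 12 nodes {ivy, lily, kale, cedar, rose, reed, tulip, ash, moss, elm, daisy, pear}, right has 0 { }.
  Root lily: left subtree has 1 node {ivy}, right has 10 {kale, cedar, rose, reed, tulip, ash, moss, elm, daisy, pear}.
    Root moss: left subtree has 6 nodes {kale, cedar, rose, reed, tulip, ash}, right has 3 {elm, daisy, pear}.
      Root reed: left subtree has 3 nodes {kale, cedar, rose}, right has 2 {tulip, ash}.
        Root kale: left subtree has 0 nodes { }, right has 2 {cedar, rose}.
          Root rose: left subtree has 1 node {cedar}, right has 0 { }.
        Root ash: left subtree has 1 node {tulip}, right has 0 { }.
      Root pear: left subtree has 2 nodes {elm, daisy}, right has 0 { }.
        Root elm: left subtree has 0 nodes { }, right has 1 {daisy}.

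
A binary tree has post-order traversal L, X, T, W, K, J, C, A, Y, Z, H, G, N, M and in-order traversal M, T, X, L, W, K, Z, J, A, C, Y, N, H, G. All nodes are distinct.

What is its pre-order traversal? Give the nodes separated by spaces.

The last element of post-order is the root; it splits in-order into left and right subtrees.
Root M: left subtree has 0 nodes { }, right has 13 {T, X, L, W, K, Z, J, A, C, Y, N, H, G}.
  Root N: left subtree has 10 nodes {T, X, L, W, K, Z, J, A, C, Y}, right has 2 {H, G}.
    Root Z: left subtree has 5 nodes {T, X, L, W, K}, right has 4 {J, A, C, Y}.
      Root K: left subtree has 4 nodes {T, X, L, W}, right has 0 { }.
        Root W: left subtree has 3 nodes {T, X, L}, right has 0 { }.
          Root T: left subtree has 0 nodes { }, right has 2 {X, L}.
            Root X: left subtree has 0 nodes { }, right has 1 {L}.
      Root Y: left subtree has 3 nodes {J, A, C}, right has 0 { }.
        Root A: left subtree has 1 node {J}, right has 1 {C}.
    Root G: left subtree has 1 node {H}, right has 0 { }.

M N Z K W T X L Y A J C G H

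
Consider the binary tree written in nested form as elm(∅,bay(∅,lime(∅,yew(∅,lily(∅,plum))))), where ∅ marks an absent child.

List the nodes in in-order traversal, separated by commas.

elm, bay, lime, yew, lily, plum

In-order visits the left subtree, then the node, then the right subtree.
At elm: no left child.
Visit elm.
At elm: go right to bay.
  At bay: no left child.
  Visit bay.
  At bay: go right to lime.
    At lime: no left child.
    Visit lime.
    At lime: go right to yew.
      At yew: no left child.
      Visit yew.
      At yew: go right to lily.
        At lily: no left child.
        Visit lily.
        At lily: go right to plum.
          plum is a leaf — visit plum.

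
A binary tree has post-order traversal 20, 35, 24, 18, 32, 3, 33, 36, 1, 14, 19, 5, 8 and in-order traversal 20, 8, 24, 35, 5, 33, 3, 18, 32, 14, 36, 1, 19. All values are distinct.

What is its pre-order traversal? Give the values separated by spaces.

The last element of post-order is the root; it splits in-order into left and right subtrees.
Root 8: left subtree has 1 node {20}, right has 11 {24, 35, 5, 33, 3, 18, 32, 14, 36, 1, 19}.
  Root 5: left subtree has 2 nodes {24, 35}, right has 8 {33, 3, 18, 32, 14, 36, 1, 19}.
    Root 24: left subtree has 0 nodes { }, right has 1 {35}.
    Root 19: left subtree has 7 nodes {33, 3, 18, 32, 14, 36, 1}, right has 0 { }.
      Root 14: left subtree has 4 nodes {33, 3, 18, 32}, right has 2 {36, 1}.
        Root 33: left subtree has 0 nodes { }, right has 3 {3, 18, 32}.
          Root 3: left subtree has 0 nodes { }, right has 2 {18, 32}.
            Root 32: left subtree has 1 node {18}, right has 0 { }.
        Root 1: left subtree has 1 node {36}, right has 0 { }.

8 20 5 24 35 19 14 33 3 32 18 1 36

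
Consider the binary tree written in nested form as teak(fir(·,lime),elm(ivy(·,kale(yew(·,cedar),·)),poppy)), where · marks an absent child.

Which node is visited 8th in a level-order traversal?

yew

Level-order visits nodes level by level from the root, left to right within each level.
Level 0: teak
Level 1: fir, elm
Level 2: lime, ivy, poppy
Level 3: kale
Level 4: yew
Level 5: cedar
Full level-order sequence: teak, fir, elm, lime, ivy, poppy, kale, yew, cedar.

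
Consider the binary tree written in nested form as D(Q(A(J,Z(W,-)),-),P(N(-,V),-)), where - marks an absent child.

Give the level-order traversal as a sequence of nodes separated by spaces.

D Q P A N J Z V W

Level-order visits nodes level by level from the root, left to right within each level.
Level 0: D
Level 1: Q, P
Level 2: A, N
Level 3: J, Z, V
Level 4: W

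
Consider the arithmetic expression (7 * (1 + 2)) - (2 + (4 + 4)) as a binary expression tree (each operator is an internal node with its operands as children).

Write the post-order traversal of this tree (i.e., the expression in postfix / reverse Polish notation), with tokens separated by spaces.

Post-order on an expression tree gives postfix notation: for each operator, emit left operand, right operand, then the operator.

7 1 2 + * 2 4 4 + + -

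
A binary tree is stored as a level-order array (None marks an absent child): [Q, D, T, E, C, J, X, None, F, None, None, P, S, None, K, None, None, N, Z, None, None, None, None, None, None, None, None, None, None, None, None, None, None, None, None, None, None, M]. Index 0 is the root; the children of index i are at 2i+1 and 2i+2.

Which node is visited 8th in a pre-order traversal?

C

Pre-order visits the node, then its left subtree, then its right subtree.
Visit Q.
At Q: go left to D.
  Visit D.
  At D: go left to E.
    Visit E.
    At E: no left child.
    At E: go right to F.
      Visit F.
      At F: go left to N.
        N is a leaf — visit N.
      At F: go right to Z.
        Visit Z.
        At Z: go left to M.
          M is a leaf — visit M.
        At Z: no right child.
  At D: go right to C.
    C is a leaf — visit C.
At Q: go right to T.
  Visit T.
  At T: go left to J.
    Visit J.
    At J: go left to P.
      P is a leaf — visit P.
    At J: go right to S.
      S is a leaf — visit S.
  At T: go right to X.
    Visit X.
    At X: no left child.
    At X: go right to K.
      K is a leaf — visit K.
Full pre-order sequence: Q, D, E, F, N, Z, M, C, T, J, P, S, X, K.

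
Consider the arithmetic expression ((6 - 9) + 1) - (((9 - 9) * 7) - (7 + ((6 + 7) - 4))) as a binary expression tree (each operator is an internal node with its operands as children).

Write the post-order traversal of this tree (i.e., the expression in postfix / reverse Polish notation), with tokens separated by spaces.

6 9 - 1 + 9 9 - 7 * 7 6 7 + 4 - + - -

Post-order on an expression tree gives postfix notation: for each operator, emit left operand, right operand, then the operator.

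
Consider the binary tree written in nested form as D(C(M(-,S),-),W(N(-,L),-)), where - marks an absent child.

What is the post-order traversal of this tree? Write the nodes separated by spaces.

S M C L N W D

Post-order visits the left subtree, then the right subtree, then the node.
At D: go left to C.
  At C: go left to M.
    At M: no left child.
    At M: go right to S.
      S is a leaf — visit S.
    Visit M.
  At C: no right child.
  Visit C.
At D: go right to W.
  At W: go left to N.
    At N: no left child.
    At N: go right to L.
      L is a leaf — visit L.
    Visit N.
  At W: no right child.
  Visit W.
Visit D.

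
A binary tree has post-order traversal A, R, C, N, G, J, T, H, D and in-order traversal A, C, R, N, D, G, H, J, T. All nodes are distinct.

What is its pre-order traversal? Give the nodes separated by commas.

The last element of post-order is the root; it splits in-order into left and right subtrees.
Root D: left subtree has 4 nodes {A, C, R, N}, right has 4 {G, H, J, T}.
  Root N: left subtree has 3 nodes {A, C, R}, right has 0 { }.
    Root C: left subtree has 1 node {A}, right has 1 {R}.
  Root H: left subtree has 1 node {G}, right has 2 {J, T}.
    Root T: left subtree has 1 node {J}, right has 0 { }.

D, N, C, A, R, H, G, T, J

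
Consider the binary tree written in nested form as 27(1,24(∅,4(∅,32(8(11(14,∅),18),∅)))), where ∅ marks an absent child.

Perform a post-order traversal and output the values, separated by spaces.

Post-order visits the left subtree, then the right subtree, then the node.
At 27: go left to 1.
  1 is a leaf — visit 1.
At 27: go right to 24.
  At 24: no left child.
  At 24: go right to 4.
    At 4: no left child.
    At 4: go right to 32.
      At 32: go left to 8.
        At 8: go left to 11.
          At 11: go left to 14.
            14 is a leaf — visit 14.
          At 11: no right child.
          Visit 11.
        At 8: go right to 18.
          18 is a leaf — visit 18.
        Visit 8.
      At 32: no right child.
      Visit 32.
    Visit 4.
  Visit 24.
Visit 27.

1 14 11 18 8 32 4 24 27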